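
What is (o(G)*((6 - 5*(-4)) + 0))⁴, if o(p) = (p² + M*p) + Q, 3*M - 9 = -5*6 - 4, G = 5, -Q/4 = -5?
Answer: 4569760000/81 ≈ 5.6417e+7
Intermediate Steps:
Q = 20 (Q = -4*(-5) = 20)
M = -25/3 (M = 3 + (-5*6 - 4)/3 = 3 + (-30 - 4)/3 = 3 + (⅓)*(-34) = 3 - 34/3 = -25/3 ≈ -8.3333)
o(p) = 20 + p² - 25*p/3 (o(p) = (p² - 25*p/3) + 20 = 20 + p² - 25*p/3)
(o(G)*((6 - 5*(-4)) + 0))⁴ = ((20 + 5² - 25/3*5)*((6 - 5*(-4)) + 0))⁴ = ((20 + 25 - 125/3)*((6 + 20) + 0))⁴ = (10*(26 + 0)/3)⁴ = ((10/3)*26)⁴ = (260/3)⁴ = 4569760000/81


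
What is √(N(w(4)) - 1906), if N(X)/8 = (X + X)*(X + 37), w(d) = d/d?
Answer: I*√1298 ≈ 36.028*I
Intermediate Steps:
w(d) = 1
N(X) = 16*X*(37 + X) (N(X) = 8*((X + X)*(X + 37)) = 8*((2*X)*(37 + X)) = 8*(2*X*(37 + X)) = 16*X*(37 + X))
√(N(w(4)) - 1906) = √(16*1*(37 + 1) - 1906) = √(16*1*38 - 1906) = √(608 - 1906) = √(-1298) = I*√1298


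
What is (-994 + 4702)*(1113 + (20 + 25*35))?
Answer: 7445664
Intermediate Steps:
(-994 + 4702)*(1113 + (20 + 25*35)) = 3708*(1113 + (20 + 875)) = 3708*(1113 + 895) = 3708*2008 = 7445664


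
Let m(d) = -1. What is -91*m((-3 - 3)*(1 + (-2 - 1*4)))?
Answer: 91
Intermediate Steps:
-91*m((-3 - 3)*(1 + (-2 - 1*4))) = -91*(-1) = 91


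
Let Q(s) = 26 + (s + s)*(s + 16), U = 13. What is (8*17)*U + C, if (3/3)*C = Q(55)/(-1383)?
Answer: 812436/461 ≈ 1762.3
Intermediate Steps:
Q(s) = 26 + 2*s*(16 + s) (Q(s) = 26 + (2*s)*(16 + s) = 26 + 2*s*(16 + s))
C = -2612/461 (C = (26 + 2*55² + 32*55)/(-1383) = (26 + 2*3025 + 1760)*(-1/1383) = (26 + 6050 + 1760)*(-1/1383) = 7836*(-1/1383) = -2612/461 ≈ -5.6659)
(8*17)*U + C = (8*17)*13 - 2612/461 = 136*13 - 2612/461 = 1768 - 2612/461 = 812436/461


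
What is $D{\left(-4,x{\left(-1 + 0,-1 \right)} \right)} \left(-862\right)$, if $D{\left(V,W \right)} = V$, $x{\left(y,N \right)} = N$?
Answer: $3448$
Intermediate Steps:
$D{\left(-4,x{\left(-1 + 0,-1 \right)} \right)} \left(-862\right) = \left(-4\right) \left(-862\right) = 3448$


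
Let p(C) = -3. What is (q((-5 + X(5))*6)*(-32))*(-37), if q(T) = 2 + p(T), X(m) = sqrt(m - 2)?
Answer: -1184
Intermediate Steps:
X(m) = sqrt(-2 + m)
q(T) = -1 (q(T) = 2 - 3 = -1)
(q((-5 + X(5))*6)*(-32))*(-37) = -1*(-32)*(-37) = 32*(-37) = -1184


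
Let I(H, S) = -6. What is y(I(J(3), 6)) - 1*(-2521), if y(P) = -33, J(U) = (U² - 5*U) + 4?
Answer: 2488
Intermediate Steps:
J(U) = 4 + U² - 5*U
y(I(J(3), 6)) - 1*(-2521) = -33 - 1*(-2521) = -33 + 2521 = 2488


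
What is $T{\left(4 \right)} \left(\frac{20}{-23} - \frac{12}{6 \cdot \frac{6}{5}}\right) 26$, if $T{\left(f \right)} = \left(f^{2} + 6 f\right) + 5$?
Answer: $- \frac{68250}{23} \approx -2967.4$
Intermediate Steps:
$T{\left(f \right)} = 5 + f^{2} + 6 f$
$T{\left(4 \right)} \left(\frac{20}{-23} - \frac{12}{6 \cdot \frac{6}{5}}\right) 26 = \left(5 + 4^{2} + 6 \cdot 4\right) \left(\frac{20}{-23} - \frac{12}{6 \cdot \frac{6}{5}}\right) 26 = \left(5 + 16 + 24\right) \left(20 \left(- \frac{1}{23}\right) - \frac{12}{6 \cdot 6 \cdot \frac{1}{5}}\right) 26 = 45 \left(- \frac{20}{23} - \frac{12}{6 \cdot \frac{6}{5}}\right) 26 = 45 \left(- \frac{20}{23} - \frac{12}{\frac{36}{5}}\right) 26 = 45 \left(- \frac{20}{23} - \frac{5}{3}\right) 26 = 45 \left(- \frac{175}{69}\right) 26 = \left(- \frac{2625}{23}\right) 26 = - \frac{68250}{23}$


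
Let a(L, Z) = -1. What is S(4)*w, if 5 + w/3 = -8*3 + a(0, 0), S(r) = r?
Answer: -360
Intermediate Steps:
w = -90 (w = -15 + 3*(-8*3 - 1) = -15 + 3*(-2*12 - 1) = -15 + 3*(-24 - 1) = -15 + 3*(-25) = -15 - 75 = -90)
S(4)*w = 4*(-90) = -360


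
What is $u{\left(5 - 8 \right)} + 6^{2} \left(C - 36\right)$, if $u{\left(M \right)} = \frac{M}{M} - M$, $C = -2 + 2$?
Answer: $-1292$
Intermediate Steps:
$C = 0$
$u{\left(M \right)} = 1 - M$
$u{\left(5 - 8 \right)} + 6^{2} \left(C - 36\right) = \left(1 - \left(5 - 8\right)\right) + 6^{2} \left(0 - 36\right) = \left(1 - \left(5 - 8\right)\right) + 36 \left(-36\right) = \left(1 - -3\right) - 1296 = \left(1 + 3\right) - 1296 = 4 - 1296 = -1292$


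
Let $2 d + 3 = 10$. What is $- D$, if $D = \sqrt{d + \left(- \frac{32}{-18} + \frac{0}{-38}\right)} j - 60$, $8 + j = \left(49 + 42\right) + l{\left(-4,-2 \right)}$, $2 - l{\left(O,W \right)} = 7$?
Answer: $60 - 13 \sqrt{190} \approx -119.19$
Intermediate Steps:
$d = \frac{7}{2}$ ($d = - \frac{3}{2} + \frac{1}{2} \cdot 10 = - \frac{3}{2} + 5 = \frac{7}{2} \approx 3.5$)
$l{\left(O,W \right)} = -5$ ($l{\left(O,W \right)} = 2 - 7 = -5$)
$j = 78$ ($j = -8 + \left(\left(49 + 42\right) - 5\right) = -8 + \left(91 - 5\right) = -8 + 86 = 78$)
$D = -60 + 13 \sqrt{190}$ ($D = \sqrt{\frac{7}{2} + \left(- \frac{32}{-18} + \frac{0}{-38}\right)} 78 - 60 = \sqrt{\frac{7}{2} + \left(\left(-32\right) \left(- \frac{1}{18}\right) + 0 \left(- \frac{1}{38}\right)\right)} 78 - 60 = \sqrt{\frac{7}{2} + \left(\frac{16}{9} + 0\right)} 78 - 60 = \sqrt{\frac{7}{2} + \frac{16}{9}} \cdot 78 - 60 = \sqrt{\frac{95}{18}} \cdot 78 - 60 = \frac{\sqrt{190}}{6} \cdot 78 - 60 = 13 \sqrt{190} - 60 = -60 + 13 \sqrt{190} \approx 119.19$)
$- D = - (-60 + 13 \sqrt{190}) = 60 - 13 \sqrt{190}$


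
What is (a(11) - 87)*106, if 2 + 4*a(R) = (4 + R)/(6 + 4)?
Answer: -36941/4 ≈ -9235.3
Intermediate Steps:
a(R) = -⅖ + R/40 (a(R) = -½ + ((4 + R)/(6 + 4))/4 = -½ + ((4 + R)/10)/4 = -½ + ((4 + R)*(⅒))/4 = -½ + (⅖ + R/10)/4 = -½ + (⅒ + R/40) = -⅖ + R/40)
(a(11) - 87)*106 = ((-⅖ + (1/40)*11) - 87)*106 = ((-⅖ + 11/40) - 87)*106 = (-⅛ - 87)*106 = -697/8*106 = -36941/4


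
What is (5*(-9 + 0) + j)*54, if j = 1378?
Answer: 71982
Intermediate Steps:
(5*(-9 + 0) + j)*54 = (5*(-9 + 0) + 1378)*54 = (5*(-9) + 1378)*54 = (-45 + 1378)*54 = 1333*54 = 71982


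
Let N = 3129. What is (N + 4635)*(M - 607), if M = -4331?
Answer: -38338632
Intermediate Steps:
(N + 4635)*(M - 607) = (3129 + 4635)*(-4331 - 607) = 7764*(-4938) = -38338632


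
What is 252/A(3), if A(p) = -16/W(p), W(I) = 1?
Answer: -63/4 ≈ -15.750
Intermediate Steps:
A(p) = -16 (A(p) = -16/1 = -16*1 = -16)
252/A(3) = 252/(-16) = 252*(-1/16) = -63/4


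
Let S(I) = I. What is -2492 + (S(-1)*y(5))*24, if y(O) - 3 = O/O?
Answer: -2588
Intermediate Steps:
y(O) = 4 (y(O) = 3 + O/O = 3 + 1 = 4)
-2492 + (S(-1)*y(5))*24 = -2492 - 1*4*24 = -2492 - 4*24 = -2492 - 96 = -2588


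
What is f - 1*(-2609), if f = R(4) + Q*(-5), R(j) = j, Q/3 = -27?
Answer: 3018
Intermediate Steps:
Q = -81 (Q = 3*(-27) = -81)
f = 409 (f = 4 - 81*(-5) = 4 + 405 = 409)
f - 1*(-2609) = 409 - 1*(-2609) = 409 + 2609 = 3018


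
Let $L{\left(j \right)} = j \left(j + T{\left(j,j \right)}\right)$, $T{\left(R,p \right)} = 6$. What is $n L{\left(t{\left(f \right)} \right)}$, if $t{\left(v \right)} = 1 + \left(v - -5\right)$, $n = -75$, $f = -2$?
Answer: $-3000$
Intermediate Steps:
$t{\left(v \right)} = 6 + v$ ($t{\left(v \right)} = 1 + \left(v + 5\right) = 1 + \left(5 + v\right) = 6 + v$)
$L{\left(j \right)} = j \left(6 + j\right)$ ($L{\left(j \right)} = j \left(j + 6\right) = j \left(6 + j\right)$)
$n L{\left(t{\left(f \right)} \right)} = - 75 \left(6 - 2\right) \left(6 + \left(6 - 2\right)\right) = - 75 \cdot 4 \left(6 + 4\right) = - 75 \cdot 4 \cdot 10 = \left(-75\right) 40 = -3000$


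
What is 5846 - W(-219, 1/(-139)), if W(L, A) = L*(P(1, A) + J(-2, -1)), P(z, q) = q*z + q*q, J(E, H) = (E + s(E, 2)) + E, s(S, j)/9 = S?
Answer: 19831766/19321 ≈ 1026.4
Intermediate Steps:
s(S, j) = 9*S
J(E, H) = 11*E (J(E, H) = (E + 9*E) + E = 10*E + E = 11*E)
P(z, q) = q**2 + q*z (P(z, q) = q*z + q**2 = q**2 + q*z)
W(L, A) = L*(-22 + A*(1 + A)) (W(L, A) = L*(A*(A + 1) + 11*(-2)) = L*(A*(1 + A) - 22) = L*(-22 + A*(1 + A)))
5846 - W(-219, 1/(-139)) = 5846 - (-219)*(-22 + (1 + 1/(-139))/(-139)) = 5846 - (-219)*(-22 - (1 - 1/139)/139) = 5846 - (-219)*(-22 - 1/139*138/139) = 5846 - (-219)*(-22 - 138/19321) = 5846 - (-219)*(-425200)/19321 = 5846 - 1*93118800/19321 = 5846 - 93118800/19321 = 19831766/19321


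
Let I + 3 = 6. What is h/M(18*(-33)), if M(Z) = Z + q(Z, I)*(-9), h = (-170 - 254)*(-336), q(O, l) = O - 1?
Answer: 47488/1587 ≈ 29.923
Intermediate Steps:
I = 3 (I = -3 + 6 = 3)
q(O, l) = -1 + O
h = 142464 (h = -424*(-336) = 142464)
M(Z) = 9 - 8*Z (M(Z) = Z + (-1 + Z)*(-9) = Z + (9 - 9*Z) = 9 - 8*Z)
h/M(18*(-33)) = 142464/(9 - 144*(-33)) = 142464/(9 - 8*(-594)) = 142464/(9 + 4752) = 142464/4761 = 142464*(1/4761) = 47488/1587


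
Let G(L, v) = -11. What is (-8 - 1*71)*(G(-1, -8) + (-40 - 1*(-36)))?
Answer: 1185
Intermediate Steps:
(-8 - 1*71)*(G(-1, -8) + (-40 - 1*(-36))) = (-8 - 1*71)*(-11 + (-40 - 1*(-36))) = (-8 - 71)*(-11 + (-40 + 36)) = -79*(-11 - 4) = -79*(-15) = 1185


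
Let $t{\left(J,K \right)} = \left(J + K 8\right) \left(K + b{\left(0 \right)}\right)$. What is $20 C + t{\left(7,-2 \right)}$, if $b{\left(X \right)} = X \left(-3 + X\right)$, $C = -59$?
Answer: $-1162$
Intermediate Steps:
$t{\left(J,K \right)} = K \left(J + 8 K\right)$ ($t{\left(J,K \right)} = \left(J + K 8\right) \left(K + 0 \left(-3 + 0\right)\right) = \left(J + 8 K\right) \left(K + 0 \left(-3\right)\right) = \left(J + 8 K\right) \left(K + 0\right) = \left(J + 8 K\right) K = K \left(J + 8 K\right)$)
$20 C + t{\left(7,-2 \right)} = 20 \left(-59\right) - 2 \left(7 + 8 \left(-2\right)\right) = -1180 - 2 \left(7 - 16\right) = -1180 - -18 = -1180 + 18 = -1162$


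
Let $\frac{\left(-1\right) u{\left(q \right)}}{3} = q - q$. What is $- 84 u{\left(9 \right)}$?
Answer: $0$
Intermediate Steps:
$u{\left(q \right)} = 0$ ($u{\left(q \right)} = - 3 \left(q - q\right) = \left(-3\right) 0 = 0$)
$- 84 u{\left(9 \right)} = \left(-84\right) 0 = 0$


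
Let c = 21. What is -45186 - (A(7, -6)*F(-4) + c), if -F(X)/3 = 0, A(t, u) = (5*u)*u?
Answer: -45207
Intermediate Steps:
A(t, u) = 5*u²
F(X) = 0 (F(X) = -3*0 = 0)
-45186 - (A(7, -6)*F(-4) + c) = -45186 - ((5*(-6)²)*0 + 21) = -45186 - ((5*36)*0 + 21) = -45186 - (180*0 + 21) = -45186 - (0 + 21) = -45186 - 1*21 = -45186 - 21 = -45207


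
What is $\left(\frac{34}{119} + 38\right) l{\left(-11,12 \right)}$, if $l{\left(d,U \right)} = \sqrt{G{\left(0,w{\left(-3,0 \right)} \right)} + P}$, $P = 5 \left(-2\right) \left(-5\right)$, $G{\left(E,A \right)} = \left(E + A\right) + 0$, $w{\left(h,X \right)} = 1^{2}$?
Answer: $\frac{268 \sqrt{51}}{7} \approx 273.41$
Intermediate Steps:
$w{\left(h,X \right)} = 1$
$G{\left(E,A \right)} = A + E$ ($G{\left(E,A \right)} = \left(A + E\right) + 0 = A + E$)
$P = 50$ ($P = \left(-10\right) \left(-5\right) = 50$)
$l{\left(d,U \right)} = \sqrt{51}$ ($l{\left(d,U \right)} = \sqrt{\left(1 + 0\right) + 50} = \sqrt{1 + 50} = \sqrt{51}$)
$\left(\frac{34}{119} + 38\right) l{\left(-11,12 \right)} = \left(\frac{34}{119} + 38\right) \sqrt{51} = \left(34 \cdot \frac{1}{119} + 38\right) \sqrt{51} = \left(\frac{2}{7} + 38\right) \sqrt{51} = \frac{268 \sqrt{51}}{7}$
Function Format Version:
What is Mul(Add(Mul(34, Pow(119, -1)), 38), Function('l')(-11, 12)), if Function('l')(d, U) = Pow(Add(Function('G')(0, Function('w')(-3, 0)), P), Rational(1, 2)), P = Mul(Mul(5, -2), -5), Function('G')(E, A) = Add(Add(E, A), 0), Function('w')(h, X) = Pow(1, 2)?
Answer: Mul(Rational(268, 7), Pow(51, Rational(1, 2))) ≈ 273.41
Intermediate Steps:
Function('w')(h, X) = 1
Function('G')(E, A) = Add(A, E) (Function('G')(E, A) = Add(Add(A, E), 0) = Add(A, E))
P = 50 (P = Mul(-10, -5) = 50)
Function('l')(d, U) = Pow(51, Rational(1, 2)) (Function('l')(d, U) = Pow(Add(Add(1, 0), 50), Rational(1, 2)) = Pow(Add(1, 50), Rational(1, 2)) = Pow(51, Rational(1, 2)))
Mul(Add(Mul(34, Pow(119, -1)), 38), Function('l')(-11, 12)) = Mul(Add(Mul(34, Pow(119, -1)), 38), Pow(51, Rational(1, 2))) = Mul(Add(Mul(34, Rational(1, 119)), 38), Pow(51, Rational(1, 2))) = Mul(Add(Rational(2, 7), 38), Pow(51, Rational(1, 2))) = Mul(Rational(268, 7), Pow(51, Rational(1, 2)))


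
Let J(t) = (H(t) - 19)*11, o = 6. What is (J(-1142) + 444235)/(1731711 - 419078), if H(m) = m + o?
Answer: 431530/1312633 ≈ 0.32875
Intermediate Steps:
H(m) = 6 + m (H(m) = m + 6 = 6 + m)
J(t) = -143 + 11*t (J(t) = ((6 + t) - 19)*11 = (-13 + t)*11 = -143 + 11*t)
(J(-1142) + 444235)/(1731711 - 419078) = ((-143 + 11*(-1142)) + 444235)/(1731711 - 419078) = ((-143 - 12562) + 444235)/1312633 = (-12705 + 444235)*(1/1312633) = 431530*(1/1312633) = 431530/1312633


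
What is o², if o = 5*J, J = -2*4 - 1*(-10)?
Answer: 100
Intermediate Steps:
J = 2 (J = -8 + 10 = 2)
o = 10 (o = 5*2 = 10)
o² = 10² = 100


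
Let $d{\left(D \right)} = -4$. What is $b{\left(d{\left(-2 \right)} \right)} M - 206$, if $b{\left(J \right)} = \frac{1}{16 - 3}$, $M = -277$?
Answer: $- \frac{2955}{13} \approx -227.31$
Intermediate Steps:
$b{\left(J \right)} = \frac{1}{13}$
$b{\left(d{\left(-2 \right)} \right)} M - 206 = \frac{1}{13} \left(-277\right) - 206 = - \frac{277}{13} - 206 = - \frac{2955}{13}$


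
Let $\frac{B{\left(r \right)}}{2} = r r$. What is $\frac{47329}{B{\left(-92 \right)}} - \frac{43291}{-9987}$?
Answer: $\frac{1205504771}{169059936} \approx 7.1306$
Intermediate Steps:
$B{\left(r \right)} = 2 r^{2}$ ($B{\left(r \right)} = 2 r r = 2 r^{2}$)
$\frac{47329}{B{\left(-92 \right)}} - \frac{43291}{-9987} = \frac{47329}{2 \left(-92\right)^{2}} - \frac{43291}{-9987} = \frac{47329}{2 \cdot 8464} - - \frac{43291}{9987} = \frac{47329}{16928} + \frac{43291}{9987} = \frac{1205504771}{169059936}$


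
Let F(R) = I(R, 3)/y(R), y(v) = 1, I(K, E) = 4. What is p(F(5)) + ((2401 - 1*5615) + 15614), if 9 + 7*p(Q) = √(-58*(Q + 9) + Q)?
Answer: 86791/7 + 5*I*√30/7 ≈ 12399.0 + 3.9123*I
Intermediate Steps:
F(R) = 4 (F(R) = 4/1 = 4*1 = 4)
p(Q) = -9/7 + √(-522 - 57*Q)/7 (p(Q) = -9/7 + √(-58*(Q + 9) + Q)/7 = -9/7 + √(-58*(9 + Q) + Q)/7 = -9/7 + √((-522 - 58*Q) + Q)/7 = -9/7 + √(-522 - 57*Q)/7)
p(F(5)) + ((2401 - 1*5615) + 15614) = (-9/7 + √(-522 - 57*4)/7) + ((2401 - 1*5615) + 15614) = (-9/7 + √(-522 - 228)/7) + ((2401 - 5615) + 15614) = (-9/7 + √(-750)/7) + (-3214 + 15614) = (-9/7 + (5*I*√30)/7) + 12400 = (-9/7 + 5*I*√30/7) + 12400 = 86791/7 + 5*I*√30/7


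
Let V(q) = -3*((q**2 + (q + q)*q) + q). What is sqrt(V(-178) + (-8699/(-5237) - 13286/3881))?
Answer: I*sqrt(117577328516793016509)/20324797 ≈ 533.5*I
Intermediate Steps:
V(q) = -9*q**2 - 3*q (V(q) = -3*((q**2 + (2*q)*q) + q) = -3*((q**2 + 2*q**2) + q) = -3*(3*q**2 + q) = -3*(q + 3*q**2) = -9*q**2 - 3*q)
sqrt(V(-178) + (-8699/(-5237) - 13286/3881)) = sqrt(-3*(-178)*(1 + 3*(-178)) + (-8699/(-5237) - 13286/3881)) = sqrt(-3*(-178)*(1 - 534) + (-8699*(-1/5237) - 13286*1/3881)) = sqrt(-3*(-178)*(-533) + (8699/5237 - 13286/3881)) = sqrt(-284622 - 35817963/20324797) = sqrt(-5784920189697/20324797) = I*sqrt(117577328516793016509)/20324797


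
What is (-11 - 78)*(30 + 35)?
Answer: -5785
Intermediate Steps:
(-11 - 78)*(30 + 35) = -89*65 = -5785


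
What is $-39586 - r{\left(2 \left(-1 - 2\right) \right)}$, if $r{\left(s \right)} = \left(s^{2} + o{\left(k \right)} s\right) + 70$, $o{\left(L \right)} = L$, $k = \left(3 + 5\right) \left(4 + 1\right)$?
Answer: $-39452$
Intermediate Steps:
$k = 40$ ($k = 8 \cdot 5 = 40$)
$r{\left(s \right)} = 70 + s^{2} + 40 s$ ($r{\left(s \right)} = \left(s^{2} + 40 s\right) + 70 = 70 + s^{2} + 40 s$)
$-39586 - r{\left(2 \left(-1 - 2\right) \right)} = -39586 - \left(70 + \left(2 \left(-1 - 2\right)\right)^{2} + 40 \cdot 2 \left(-1 - 2\right)\right) = -39586 - \left(70 + \left(2 \left(-3\right)\right)^{2} + 40 \cdot 2 \left(-3\right)\right) = -39586 - \left(70 + \left(-6\right)^{2} + 40 \left(-6\right)\right) = -39586 - \left(70 + 36 - 240\right) = -39586 - -134 = -39586 + 134 = -39452$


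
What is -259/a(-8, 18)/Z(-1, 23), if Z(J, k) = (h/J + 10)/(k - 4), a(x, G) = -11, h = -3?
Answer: 4921/143 ≈ 34.413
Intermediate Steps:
Z(J, k) = (10 - 3/J)/(-4 + k) (Z(J, k) = (-3/J + 10)/(k - 4) = (10 - 3/J)/(-4 + k))
-259/a(-8, 18)/Z(-1, 23) = -259/(-11)/((-3 + 10*(-1))/((-1)*(-4 + 23))) = -259*(-1/11)/((-1*(-3 - 10)/19)) = -(-259)/(11*((-1*1/19*(-13)))) = -(-259)/(11*13/19) = -(-259)*19/(11*13) = -1*(-4921/143) = 4921/143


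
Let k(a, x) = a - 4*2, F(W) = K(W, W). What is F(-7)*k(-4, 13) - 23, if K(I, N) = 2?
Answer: -47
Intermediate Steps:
F(W) = 2
k(a, x) = -8 + a (k(a, x) = a - 8 = -8 + a)
F(-7)*k(-4, 13) - 23 = 2*(-8 - 4) - 23 = 2*(-12) - 23 = -24 - 23 = -47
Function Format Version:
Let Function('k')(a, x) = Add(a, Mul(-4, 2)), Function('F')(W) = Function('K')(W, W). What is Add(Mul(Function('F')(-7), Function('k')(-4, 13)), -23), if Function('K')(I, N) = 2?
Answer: -47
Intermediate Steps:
Function('F')(W) = 2
Function('k')(a, x) = Add(-8, a) (Function('k')(a, x) = Add(a, -8) = Add(-8, a))
Add(Mul(Function('F')(-7), Function('k')(-4, 13)), -23) = Add(Mul(2, Add(-8, -4)), -23) = Add(Mul(2, -12), -23) = Add(-24, -23) = -47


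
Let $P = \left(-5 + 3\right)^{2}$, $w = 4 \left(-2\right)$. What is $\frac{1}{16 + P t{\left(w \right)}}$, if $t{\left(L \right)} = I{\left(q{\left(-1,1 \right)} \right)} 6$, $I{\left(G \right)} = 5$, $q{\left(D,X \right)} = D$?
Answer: $\frac{1}{136} \approx 0.0073529$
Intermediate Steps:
$w = -8$
$P = 4$ ($P = \left(-2\right)^{2} = 4$)
$t{\left(L \right)} = 30$ ($t{\left(L \right)} = 5 \cdot 6 = 30$)
$\frac{1}{16 + P t{\left(w \right)}} = \frac{1}{16 + 4 \cdot 30} = \frac{1}{16 + 120} = \frac{1}{136}$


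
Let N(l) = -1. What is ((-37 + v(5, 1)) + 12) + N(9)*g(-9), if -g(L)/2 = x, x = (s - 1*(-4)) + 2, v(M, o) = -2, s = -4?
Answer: -23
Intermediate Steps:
x = 2 (x = (-4 - 1*(-4)) + 2 = (-4 + 4) + 2 = 0 + 2 = 2)
g(L) = -4 (g(L) = -2*2 = -4)
((-37 + v(5, 1)) + 12) + N(9)*g(-9) = ((-37 - 2) + 12) - 1*(-4) = (-39 + 12) + 4 = -27 + 4 = -23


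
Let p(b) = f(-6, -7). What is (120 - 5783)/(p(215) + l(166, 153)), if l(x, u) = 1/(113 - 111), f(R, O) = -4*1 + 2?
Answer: 11326/3 ≈ 3775.3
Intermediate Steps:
f(R, O) = -2 (f(R, O) = -4 + 2 = -2)
l(x, u) = ½ (l(x, u) = 1/2 = ½)
p(b) = -2
(120 - 5783)/(p(215) + l(166, 153)) = (120 - 5783)/(-2 + ½) = -5663/(-3/2) = -5663*(-⅔) = 11326/3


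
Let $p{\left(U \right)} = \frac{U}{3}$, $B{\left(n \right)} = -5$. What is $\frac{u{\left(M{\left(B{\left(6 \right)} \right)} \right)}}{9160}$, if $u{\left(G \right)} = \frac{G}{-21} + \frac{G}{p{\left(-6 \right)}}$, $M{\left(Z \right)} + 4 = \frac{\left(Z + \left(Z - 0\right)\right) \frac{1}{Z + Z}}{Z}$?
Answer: $\frac{23}{91600} \approx 0.00025109$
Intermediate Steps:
$p{\left(U \right)} = \frac{U}{3}$ ($p{\left(U \right)} = U \frac{1}{3} = \frac{U}{3}$)
$M{\left(Z \right)} = -4 + \frac{1}{Z}$ ($M{\left(Z \right)} = -4 + \frac{\left(Z + \left(Z - 0\right)\right) \frac{1}{Z + Z}}{Z} = -4 + \frac{\left(Z + \left(Z + 0\right)\right) \frac{1}{2 Z}}{Z} = -4 + \frac{\left(Z + Z\right) \frac{1}{2 Z}}{Z} = -4 + \frac{2 Z \frac{1}{2 Z}}{Z} = -4 + 1 \frac{1}{Z} = -4 + \frac{1}{Z}$)
$u{\left(G \right)} = - \frac{23 G}{42}$ ($u{\left(G \right)} = \frac{G}{-21} + \frac{G}{\frac{1}{3} \left(-6\right)} = G \left(- \frac{1}{21}\right) + \frac{G}{-2} = - \frac{G}{21} + G \left(- \frac{1}{2}\right) = - \frac{G}{21} - \frac{G}{2} = - \frac{23 G}{42}$)
$\frac{u{\left(M{\left(B{\left(6 \right)} \right)} \right)}}{9160} = \frac{\left(- \frac{23}{42}\right) \left(-4 + \frac{1}{-5}\right)}{9160} = - \frac{23 \left(-4 - \frac{1}{5}\right)}{42} \cdot \frac{1}{9160} = \left(- \frac{23}{42}\right) \left(- \frac{21}{5}\right) \frac{1}{9160} = \frac{23}{10} \cdot \frac{1}{9160} = \frac{23}{91600}$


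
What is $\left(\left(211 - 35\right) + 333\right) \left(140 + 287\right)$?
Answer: $217343$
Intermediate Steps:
$\left(\left(211 - 35\right) + 333\right) \left(140 + 287\right) = \left(\left(211 - 35\right) + 333\right) 427 = \left(176 + 333\right) 427 = 509 \cdot 427 = 217343$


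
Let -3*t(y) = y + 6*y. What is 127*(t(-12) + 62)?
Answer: 11430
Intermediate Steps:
t(y) = -7*y/3 (t(y) = -(y + 6*y)/3 = -7*y/3)
127*(t(-12) + 62) = 127*(-7/3*(-12) + 62) = 127*(28 + 62) = 127*90 = 11430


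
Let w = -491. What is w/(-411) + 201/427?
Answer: 292268/175497 ≈ 1.6654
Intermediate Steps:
w/(-411) + 201/427 = -491/(-411) + 201/427 = -491*(-1/411) + 201*(1/427) = 491/411 + 201/427 = 292268/175497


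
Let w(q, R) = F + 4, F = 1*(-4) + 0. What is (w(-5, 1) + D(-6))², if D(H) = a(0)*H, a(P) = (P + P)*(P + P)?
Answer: 0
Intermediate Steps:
F = -4 (F = -4 + 0 = -4)
w(q, R) = 0 (w(q, R) = -4 + 4 = 0)
a(P) = 4*P² (a(P) = (2*P)*(2*P) = 4*P²)
D(H) = 0 (D(H) = (4*0²)*H = (4*0)*H = 0*H = 0)
(w(-5, 1) + D(-6))² = (0 + 0)² = 0² = 0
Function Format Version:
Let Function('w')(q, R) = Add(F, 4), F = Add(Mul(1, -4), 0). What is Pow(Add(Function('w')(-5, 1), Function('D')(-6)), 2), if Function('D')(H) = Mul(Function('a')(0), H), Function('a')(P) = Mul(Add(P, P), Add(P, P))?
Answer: 0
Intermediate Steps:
F = -4 (F = Add(-4, 0) = -4)
Function('w')(q, R) = 0 (Function('w')(q, R) = Add(-4, 4) = 0)
Function('a')(P) = Mul(4, Pow(P, 2)) (Function('a')(P) = Mul(Mul(2, P), Mul(2, P)) = Mul(4, Pow(P, 2)))
Function('D')(H) = 0 (Function('D')(H) = Mul(Mul(4, Pow(0, 2)), H) = Mul(Mul(4, 0), H) = Mul(0, H) = 0)
Pow(Add(Function('w')(-5, 1), Function('D')(-6)), 2) = Pow(Add(0, 0), 2) = Pow(0, 2) = 0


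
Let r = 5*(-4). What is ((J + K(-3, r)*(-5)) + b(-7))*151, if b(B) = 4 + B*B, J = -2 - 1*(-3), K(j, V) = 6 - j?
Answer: 1359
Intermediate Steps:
r = -20
J = 1 (J = -2 + 3 = 1)
b(B) = 4 + B²
((J + K(-3, r)*(-5)) + b(-7))*151 = ((1 + (6 - 1*(-3))*(-5)) + (4 + (-7)²))*151 = ((1 + (6 + 3)*(-5)) + (4 + 49))*151 = ((1 + 9*(-5)) + 53)*151 = ((1 - 45) + 53)*151 = (-44 + 53)*151 = 9*151 = 1359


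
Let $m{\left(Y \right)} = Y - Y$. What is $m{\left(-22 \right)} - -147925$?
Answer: $147925$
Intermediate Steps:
$m{\left(Y \right)} = 0$
$m{\left(-22 \right)} - -147925 = 0 - -147925 = 0 + 147925 = 147925$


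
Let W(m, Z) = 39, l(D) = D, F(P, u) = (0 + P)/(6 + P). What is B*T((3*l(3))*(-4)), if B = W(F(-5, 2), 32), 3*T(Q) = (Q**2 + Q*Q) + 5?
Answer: 33761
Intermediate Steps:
F(P, u) = P/(6 + P)
T(Q) = 5/3 + 2*Q**2/3 (T(Q) = ((Q**2 + Q*Q) + 5)/3 = ((Q**2 + Q**2) + 5)/3 = (2*Q**2 + 5)/3 = (5 + 2*Q**2)/3 = 5/3 + 2*Q**2/3)
B = 39
B*T((3*l(3))*(-4)) = 39*(5/3 + 2*((3*3)*(-4))**2/3) = 39*(5/3 + 2*(9*(-4))**2/3) = 39*(5/3 + (2/3)*(-36)**2) = 39*(5/3 + (2/3)*1296) = 39*(5/3 + 864) = 39*(2597/3) = 33761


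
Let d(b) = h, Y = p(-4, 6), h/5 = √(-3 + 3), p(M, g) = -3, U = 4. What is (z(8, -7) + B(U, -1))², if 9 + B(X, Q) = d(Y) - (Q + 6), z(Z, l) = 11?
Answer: 9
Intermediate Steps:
h = 0 (h = 5*√(-3 + 3) = 5*√0 = 5*0 = 0)
Y = -3
d(b) = 0
B(X, Q) = -15 - Q (B(X, Q) = -9 + (0 - (Q + 6)) = -9 + (0 - (6 + Q)) = -9 + (0 + (-6 - Q)) = -9 + (-6 - Q) = -15 - Q)
(z(8, -7) + B(U, -1))² = (11 + (-15 - 1*(-1)))² = (11 + (-15 + 1))² = (11 - 14)² = (-3)² = 9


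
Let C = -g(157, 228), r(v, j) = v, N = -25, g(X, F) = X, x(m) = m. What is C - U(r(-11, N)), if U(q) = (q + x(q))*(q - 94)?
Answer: -2467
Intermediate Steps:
U(q) = 2*q*(-94 + q) (U(q) = (q + q)*(q - 94) = (2*q)*(-94 + q) = 2*q*(-94 + q))
C = -157 (C = -1*157 = -157)
C - U(r(-11, N)) = -157 - 2*(-11)*(-94 - 11) = -157 - 2*(-11)*(-105) = -157 - 1*2310 = -157 - 2310 = -2467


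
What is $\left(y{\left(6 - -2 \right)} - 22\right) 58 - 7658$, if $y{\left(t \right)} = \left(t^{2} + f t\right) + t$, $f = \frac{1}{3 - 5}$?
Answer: $-4990$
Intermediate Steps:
$f = - \frac{1}{2}$ ($f = \frac{1}{-2} = - \frac{1}{2} \approx -0.5$)
$y{\left(t \right)} = t^{2} + \frac{t}{2}$ ($y{\left(t \right)} = \left(t^{2} - \frac{t}{2}\right) + t = t^{2} + \frac{t}{2}$)
$\left(y{\left(6 - -2 \right)} - 22\right) 58 - 7658 = \left(\left(6 - -2\right) \left(\frac{1}{2} + \left(6 - -2\right)\right) - 22\right) 58 - 7658 = \left(\left(6 + 2\right) \left(\frac{1}{2} + \left(6 + 2\right)\right) - 22\right) 58 - 7658 = \left(8 \left(\frac{1}{2} + 8\right) - 22\right) 58 - 7658 = \left(8 \cdot \frac{17}{2} - 22\right) 58 - 7658 = \left(68 - 22\right) 58 - 7658 = 46 \cdot 58 - 7658 = 2668 - 7658 = -4990$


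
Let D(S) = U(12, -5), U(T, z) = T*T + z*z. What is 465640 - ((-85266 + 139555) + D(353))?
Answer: 411182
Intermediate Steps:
U(T, z) = T² + z²
D(S) = 169 (D(S) = 12² + (-5)² = 144 + 25 = 169)
465640 - ((-85266 + 139555) + D(353)) = 465640 - ((-85266 + 139555) + 169) = 465640 - (54289 + 169) = 465640 - 1*54458 = 465640 - 54458 = 411182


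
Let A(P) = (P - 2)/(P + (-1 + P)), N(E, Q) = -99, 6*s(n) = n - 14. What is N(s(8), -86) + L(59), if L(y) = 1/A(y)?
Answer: -1842/19 ≈ -96.947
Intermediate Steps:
s(n) = -7/3 + n/6 (s(n) = (n - 14)/6 = (-14 + n)/6 = -7/3 + n/6)
A(P) = (-2 + P)/(-1 + 2*P)
L(y) = (-1 + 2*y)/(-2 + y) (L(y) = 1/((-2 + y)/(-1 + 2*y)) = (-1 + 2*y)/(-2 + y))
N(s(8), -86) + L(59) = -99 + (-1 + 2*59)/(-2 + 59) = -99 + (-1 + 118)/57 = -99 + (1/57)*117 = -99 + 39/19 = -1842/19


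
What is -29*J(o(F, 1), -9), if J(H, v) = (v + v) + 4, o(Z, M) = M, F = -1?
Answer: 406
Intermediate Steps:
J(H, v) = 4 + 2*v (J(H, v) = 2*v + 4 = 4 + 2*v)
-29*J(o(F, 1), -9) = -29*(4 + 2*(-9)) = -29*(4 - 18) = -29*(-14) = 406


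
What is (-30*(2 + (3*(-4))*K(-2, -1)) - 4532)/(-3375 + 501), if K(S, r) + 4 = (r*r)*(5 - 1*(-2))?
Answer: 1756/1437 ≈ 1.2220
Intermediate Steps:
K(S, r) = -4 + 7*r² (K(S, r) = -4 + (r*r)*(5 - 1*(-2)) = -4 + r²*(5 + 2) = -4 + r²*7 = -4 + 7*r²)
(-30*(2 + (3*(-4))*K(-2, -1)) - 4532)/(-3375 + 501) = (-30*(2 + (3*(-4))*(-4 + 7*(-1)²)) - 4532)/(-3375 + 501) = (-30*(2 - 12*(-4 + 7*1)) - 4532)/(-2874) = (-30*(2 - 12*(-4 + 7)) - 4532)*(-1/2874) = (-30*(2 - 12*3) - 4532)*(-1/2874) = (-30*(2 - 36) - 4532)*(-1/2874) = (-30*(-34) - 4532)*(-1/2874) = (1020 - 4532)*(-1/2874) = -3512*(-1/2874) = 1756/1437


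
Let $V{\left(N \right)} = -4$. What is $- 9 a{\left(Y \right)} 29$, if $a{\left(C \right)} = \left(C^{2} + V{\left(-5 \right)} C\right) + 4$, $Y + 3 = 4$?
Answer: $-261$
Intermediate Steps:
$Y = 1$ ($Y = -3 + 4 = 1$)
$a{\left(C \right)} = 4 + C^{2} - 4 C$ ($a{\left(C \right)} = \left(C^{2} - 4 C\right) + 4 = 4 + C^{2} - 4 C$)
$- 9 a{\left(Y \right)} 29 = - 9 \left(4 + 1^{2} - 4\right) 29 = - 9 \left(4 + 1 - 4\right) 29 = \left(-9\right) 1 \cdot 29 = \left(-9\right) 29 = -261$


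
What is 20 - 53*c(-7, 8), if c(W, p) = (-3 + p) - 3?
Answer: -86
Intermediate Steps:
c(W, p) = -6 + p
20 - 53*c(-7, 8) = 20 - 53*(-6 + 8) = 20 - 53*2 = 20 - 106 = -86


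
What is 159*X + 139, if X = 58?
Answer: 9361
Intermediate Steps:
159*X + 139 = 159*58 + 139 = 9222 + 139 = 9361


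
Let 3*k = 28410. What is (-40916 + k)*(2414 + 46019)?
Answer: -1523024118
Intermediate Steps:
k = 9470 (k = (⅓)*28410 = 9470)
(-40916 + k)*(2414 + 46019) = (-40916 + 9470)*(2414 + 46019) = -31446*48433 = -1523024118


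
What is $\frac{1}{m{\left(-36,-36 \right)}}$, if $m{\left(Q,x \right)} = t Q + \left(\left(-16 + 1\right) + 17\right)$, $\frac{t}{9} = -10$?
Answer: $\frac{1}{3242} \approx 0.00030845$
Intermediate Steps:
$t = -90$ ($t = 9 \left(-10\right) = -90$)
$m{\left(Q,x \right)} = 2 - 90 Q$ ($m{\left(Q,x \right)} = - 90 Q + \left(\left(-16 + 1\right) + 17\right) = - 90 Q + \left(-15 + 17\right) = - 90 Q + 2 = 2 - 90 Q$)
$\frac{1}{m{\left(-36,-36 \right)}} = \frac{1}{2 - -3240} = \frac{1}{2 + 3240} = \frac{1}{3242}$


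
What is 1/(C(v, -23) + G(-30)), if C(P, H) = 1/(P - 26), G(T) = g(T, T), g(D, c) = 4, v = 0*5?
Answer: 26/103 ≈ 0.25243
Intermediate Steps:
v = 0
G(T) = 4
C(P, H) = 1/(-26 + P)
1/(C(v, -23) + G(-30)) = 1/(1/(-26 + 0) + 4) = 1/(1/(-26) + 4) = 1/(-1/26 + 4) = 1/(103/26) = 26/103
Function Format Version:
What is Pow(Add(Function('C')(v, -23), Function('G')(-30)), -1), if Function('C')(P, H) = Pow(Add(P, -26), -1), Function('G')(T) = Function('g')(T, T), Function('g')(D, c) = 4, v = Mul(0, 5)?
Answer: Rational(26, 103) ≈ 0.25243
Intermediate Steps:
v = 0
Function('G')(T) = 4
Function('C')(P, H) = Pow(Add(-26, P), -1)
Pow(Add(Function('C')(v, -23), Function('G')(-30)), -1) = Pow(Add(Pow(Add(-26, 0), -1), 4), -1) = Pow(Add(Pow(-26, -1), 4), -1) = Pow(Add(Rational(-1, 26), 4), -1) = Pow(Rational(103, 26), -1) = Rational(26, 103)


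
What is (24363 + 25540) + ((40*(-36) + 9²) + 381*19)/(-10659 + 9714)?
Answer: 449071/9 ≈ 49897.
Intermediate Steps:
(24363 + 25540) + ((40*(-36) + 9²) + 381*19)/(-10659 + 9714) = 49903 + ((-1440 + 81) + 7239)/(-945) = 49903 + (-1359 + 7239)*(-1/945) = 49903 + 5880*(-1/945) = 49903 - 56/9 = 449071/9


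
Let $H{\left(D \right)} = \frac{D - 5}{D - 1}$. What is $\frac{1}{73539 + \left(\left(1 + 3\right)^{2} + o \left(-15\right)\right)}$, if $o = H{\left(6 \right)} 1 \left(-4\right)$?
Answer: $\frac{1}{73567} \approx 1.3593 \cdot 10^{-5}$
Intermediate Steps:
$H{\left(D \right)} = \frac{-5 + D}{-1 + D}$
$o = - \frac{4}{5}$ ($o = \frac{-5 + 6}{-1 + 6} \cdot 1 \left(-4\right) = \frac{1}{5} \cdot 1 \cdot 1 \left(-4\right) = \frac{1}{5} \cdot 1 \left(-4\right) = \frac{1}{5} \left(-4\right) = - \frac{4}{5} \approx -0.8$)
$\frac{1}{73539 + \left(\left(1 + 3\right)^{2} + o \left(-15\right)\right)} = \frac{1}{73539 - \left(-12 - \left(1 + 3\right)^{2}\right)} = \frac{1}{73539 + \left(4^{2} + 12\right)} = \frac{1}{73539 + \left(16 + 12\right)} = \frac{1}{73539 + 28} = \frac{1}{73567}$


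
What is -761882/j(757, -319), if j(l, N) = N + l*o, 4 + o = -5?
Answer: 380941/3566 ≈ 106.83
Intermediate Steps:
o = -9 (o = -4 - 5 = -9)
j(l, N) = N - 9*l (j(l, N) = N + l*(-9) = N - 9*l)
-761882/j(757, -319) = -761882/(-319 - 9*757) = -761882/(-319 - 6813) = -761882/(-7132) = -761882*(-1/7132) = 380941/3566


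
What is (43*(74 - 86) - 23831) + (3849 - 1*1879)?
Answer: -22377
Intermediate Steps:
(43*(74 - 86) - 23831) + (3849 - 1*1879) = (43*(-12) - 23831) + (3849 - 1879) = (-516 - 23831) + 1970 = -24347 + 1970 = -22377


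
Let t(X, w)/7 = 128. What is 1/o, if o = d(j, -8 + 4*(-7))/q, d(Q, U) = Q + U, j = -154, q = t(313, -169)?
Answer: -448/95 ≈ -4.7158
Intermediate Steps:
t(X, w) = 896 (t(X, w) = 7*128 = 896)
q = 896
o = -95/448 (o = (-154 + (-8 + 4*(-7)))/896 = (-154 + (-8 - 28))*(1/896) = (-154 - 36)*(1/896) = -190*1/896 = -95/448 ≈ -0.21205)
1/o = 1/(-95/448) = -448/95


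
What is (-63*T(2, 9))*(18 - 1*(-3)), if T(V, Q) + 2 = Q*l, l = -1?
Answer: 14553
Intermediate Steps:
T(V, Q) = -2 - Q (T(V, Q) = -2 + Q*(-1) = -2 - Q)
(-63*T(2, 9))*(18 - 1*(-3)) = (-63*(-2 - 1*9))*(18 - 1*(-3)) = (-63*(-2 - 9))*(18 + 3) = -63*(-11)*21 = 693*21 = 14553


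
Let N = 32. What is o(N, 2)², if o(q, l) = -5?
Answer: 25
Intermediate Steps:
o(N, 2)² = (-5)² = 25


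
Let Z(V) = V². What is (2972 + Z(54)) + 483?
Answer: 6371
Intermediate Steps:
(2972 + Z(54)) + 483 = (2972 + 54²) + 483 = (2972 + 2916) + 483 = 5888 + 483 = 6371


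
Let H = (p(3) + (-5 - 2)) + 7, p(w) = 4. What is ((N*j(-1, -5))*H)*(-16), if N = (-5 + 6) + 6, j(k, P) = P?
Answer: 2240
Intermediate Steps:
N = 7 (N = 1 + 6 = 7)
H = 4 (H = (4 + (-5 - 2)) + 7 = (4 - 7) + 7 = -3 + 7 = 4)
((N*j(-1, -5))*H)*(-16) = ((7*(-5))*4)*(-16) = -35*4*(-16) = -140*(-16) = 2240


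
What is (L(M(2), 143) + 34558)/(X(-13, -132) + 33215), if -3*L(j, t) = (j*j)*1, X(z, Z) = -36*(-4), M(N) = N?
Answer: 103670/100077 ≈ 1.0359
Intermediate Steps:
X(z, Z) = 144
L(j, t) = -j**2/3 (L(j, t) = -j*j/3 = -j**2/3)
(L(M(2), 143) + 34558)/(X(-13, -132) + 33215) = (-1/3*2**2 + 34558)/(144 + 33215) = (-1/3*4 + 34558)/33359 = (-4/3 + 34558)*(1/33359) = (103670/3)*(1/33359) = 103670/100077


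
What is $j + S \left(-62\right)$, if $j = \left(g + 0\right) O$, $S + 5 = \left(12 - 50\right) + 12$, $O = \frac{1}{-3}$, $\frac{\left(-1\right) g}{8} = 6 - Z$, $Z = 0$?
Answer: $1938$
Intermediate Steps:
$g = -48$ ($g = - 8 \left(6 - 0\right) = - 8 \left(6 + 0\right) = \left(-8\right) 6 = -48$)
$O = - \frac{1}{3} \approx -0.33333$
$S = -31$ ($S = -5 + \left(\left(12 - 50\right) + 12\right) = -5 + \left(-38 + 12\right) = -5 - 26 = -31$)
$j = 16$ ($j = \left(-48 + 0\right) \left(- \frac{1}{3}\right) = \left(-48\right) \left(- \frac{1}{3}\right) = 16$)
$j + S \left(-62\right) = 16 - -1922 = 16 + 1922 = 1938$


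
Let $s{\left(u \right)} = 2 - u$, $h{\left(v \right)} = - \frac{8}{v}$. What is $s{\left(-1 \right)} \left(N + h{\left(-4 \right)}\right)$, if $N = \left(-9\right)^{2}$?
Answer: $249$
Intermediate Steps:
$N = 81$
$s{\left(-1 \right)} \left(N + h{\left(-4 \right)}\right) = \left(2 - -1\right) \left(81 - \frac{8}{-4}\right) = \left(2 + 1\right) \left(81 - -2\right) = 3 \left(81 + 2\right) = 3 \cdot 83 = 249$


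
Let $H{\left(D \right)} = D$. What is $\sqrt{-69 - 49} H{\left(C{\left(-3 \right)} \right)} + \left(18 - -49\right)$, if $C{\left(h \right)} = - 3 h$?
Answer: $67 + 9 i \sqrt{118} \approx 67.0 + 97.765 i$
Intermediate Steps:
$\sqrt{-69 - 49} H{\left(C{\left(-3 \right)} \right)} + \left(18 - -49\right) = \sqrt{-69 - 49} \left(\left(-3\right) \left(-3\right)\right) + \left(18 - -49\right) = \sqrt{-118} \cdot 9 + \left(18 + 49\right) = i \sqrt{118} \cdot 9 + 67 = 9 i \sqrt{118} + 67 = 67 + 9 i \sqrt{118}$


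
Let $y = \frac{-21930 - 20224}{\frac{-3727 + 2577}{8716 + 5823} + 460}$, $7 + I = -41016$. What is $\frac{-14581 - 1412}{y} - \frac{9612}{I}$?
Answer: $\frac{2196482883599241}{12571026708569} \approx 174.73$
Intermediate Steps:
$I = -41023$ ($I = -7 - 41016 = -41023$)
$y = - \frac{306438503}{3343395}$ ($y = - \frac{42154}{- \frac{1150}{14539} + 460} = - \frac{42154}{\frac{6686790}{14539}} = \left(-42154\right) \frac{14539}{6686790} = - \frac{306438503}{3343395} \approx -91.655$)
$\frac{-14581 - 1412}{y} - \frac{9612}{I} = \frac{-14581 - 1412}{- \frac{306438503}{3343395}} - \frac{9612}{-41023} = \left(-15993\right) \left(- \frac{3343395}{306438503}\right) - - \frac{9612}{41023} = \frac{53470916235}{306438503} + \frac{9612}{41023} = \frac{2196482883599241}{12571026708569}$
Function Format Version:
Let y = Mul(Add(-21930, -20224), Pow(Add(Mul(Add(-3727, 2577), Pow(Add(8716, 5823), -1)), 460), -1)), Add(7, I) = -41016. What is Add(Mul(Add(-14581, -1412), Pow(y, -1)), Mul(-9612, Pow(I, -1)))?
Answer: Rational(2196482883599241, 12571026708569) ≈ 174.73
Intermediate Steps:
I = -41023 (I = Add(-7, -41016) = -41023)
y = Rational(-306438503, 3343395) (y = Mul(-42154, Pow(Add(Mul(-1150, Pow(14539, -1)), 460), -1)) = Mul(-42154, Pow(Add(Mul(-1150, Rational(1, 14539)), 460), -1)) = Mul(-42154, Pow(Add(Rational(-1150, 14539), 460), -1)) = Mul(-42154, Pow(Rational(6686790, 14539), -1)) = Mul(-42154, Rational(14539, 6686790)) = Rational(-306438503, 3343395) ≈ -91.655)
Add(Mul(Add(-14581, -1412), Pow(y, -1)), Mul(-9612, Pow(I, -1))) = Add(Mul(Add(-14581, -1412), Pow(Rational(-306438503, 3343395), -1)), Mul(-9612, Pow(-41023, -1))) = Add(Mul(-15993, Rational(-3343395, 306438503)), Mul(-9612, Rational(-1, 41023))) = Add(Rational(53470916235, 306438503), Rational(9612, 41023)) = Rational(2196482883599241, 12571026708569)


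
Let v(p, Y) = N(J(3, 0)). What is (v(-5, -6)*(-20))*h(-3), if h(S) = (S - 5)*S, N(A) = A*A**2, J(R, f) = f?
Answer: 0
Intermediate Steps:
N(A) = A**3
v(p, Y) = 0 (v(p, Y) = 0**3 = 0)
h(S) = S*(-5 + S) (h(S) = (-5 + S)*S = S*(-5 + S))
(v(-5, -6)*(-20))*h(-3) = (0*(-20))*(-3*(-5 - 3)) = 0*(-3*(-8)) = 0*24 = 0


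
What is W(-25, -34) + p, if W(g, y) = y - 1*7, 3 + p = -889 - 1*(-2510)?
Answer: 1577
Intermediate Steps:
p = 1618 (p = -3 + (-889 - 1*(-2510)) = -3 + (-889 + 2510) = -3 + 1621 = 1618)
W(g, y) = -7 + y (W(g, y) = y - 7 = -7 + y)
W(-25, -34) + p = (-7 - 34) + 1618 = -41 + 1618 = 1577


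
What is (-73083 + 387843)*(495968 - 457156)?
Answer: 12216465120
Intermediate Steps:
(-73083 + 387843)*(495968 - 457156) = 314760*38812 = 12216465120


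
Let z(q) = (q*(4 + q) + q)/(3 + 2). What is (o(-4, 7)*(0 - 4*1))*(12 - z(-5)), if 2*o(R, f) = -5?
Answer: 120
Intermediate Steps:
o(R, f) = -5/2 (o(R, f) = (1/2)*(-5) = -5/2)
z(q) = q/5 + q*(4 + q)/5 (z(q) = (q + q*(4 + q))/5 = (q + q*(4 + q))*(1/5) = q/5 + q*(4 + q)/5)
(o(-4, 7)*(0 - 4*1))*(12 - z(-5)) = (-5*(0 - 4*1)/2)*(12 - (-5)*(5 - 5)/5) = (-5*(0 - 4)/2)*(12 - (-5)*0/5) = (-5/2*(-4))*(12 - 1*0) = 10*(12 + 0) = 10*12 = 120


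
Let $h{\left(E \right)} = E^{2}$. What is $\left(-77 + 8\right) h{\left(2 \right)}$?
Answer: $-276$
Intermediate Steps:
$\left(-77 + 8\right) h{\left(2 \right)} = \left(-77 + 8\right) 2^{2} = \left(-69\right) 4 = -276$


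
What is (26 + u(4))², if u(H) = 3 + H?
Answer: 1089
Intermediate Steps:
(26 + u(4))² = (26 + (3 + 4))² = (26 + 7)² = 33² = 1089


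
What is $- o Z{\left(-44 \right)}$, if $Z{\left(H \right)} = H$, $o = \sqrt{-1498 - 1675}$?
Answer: $44 i \sqrt{3173} \approx 2478.5 i$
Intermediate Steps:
$o = i \sqrt{3173}$ ($o = \sqrt{-3173} = i \sqrt{3173} \approx 56.329 i$)
$- o Z{\left(-44 \right)} = - i \sqrt{3173} \left(-44\right) = 44 i \sqrt{3173}$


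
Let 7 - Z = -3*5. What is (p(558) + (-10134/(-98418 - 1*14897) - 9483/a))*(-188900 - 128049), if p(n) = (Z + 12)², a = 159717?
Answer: -2210425107270691679/6032777285 ≈ -3.6640e+8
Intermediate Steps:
Z = 22 (Z = 7 - (-3)*5 = 7 - 1*(-15) = 7 + 15 = 22)
p(n) = 1156 (p(n) = (22 + 12)² = 34² = 1156)
(p(558) + (-10134/(-98418 - 1*14897) - 9483/a))*(-188900 - 128049) = (1156 + (-10134/(-98418 - 1*14897) - 9483/159717))*(-188900 - 128049) = (1156 + (-10134/(-98418 - 14897) - 9483*1/159717))*(-316949) = (1156 + (-10134/(-113315) - 3161/53239))*(-316949) = (1156 + (-10134*(-1/113315) - 3161/53239))*(-316949) = (1156 + (10134/113315 - 3161/53239))*(-316949) = (1156 + 181335311/6032777285)*(-316949) = (6974071876771/6032777285)*(-316949) = -2210425107270691679/6032777285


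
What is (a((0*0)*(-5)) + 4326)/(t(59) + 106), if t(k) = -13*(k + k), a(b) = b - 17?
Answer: -4309/1428 ≈ -3.0175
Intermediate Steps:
a(b) = -17 + b
t(k) = -26*k
(a((0*0)*(-5)) + 4326)/(t(59) + 106) = ((-17 + (0*0)*(-5)) + 4326)/(-26*59 + 106) = ((-17 + 0*(-5)) + 4326)/(-1534 + 106) = ((-17 + 0) + 4326)/(-1428) = (-17 + 4326)*(-1/1428) = 4309*(-1/1428) = -4309/1428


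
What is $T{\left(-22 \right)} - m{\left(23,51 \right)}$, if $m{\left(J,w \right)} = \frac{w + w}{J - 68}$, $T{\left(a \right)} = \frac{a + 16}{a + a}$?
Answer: $\frac{793}{330} \approx 2.403$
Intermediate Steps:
$T{\left(a \right)} = \frac{16 + a}{2 a}$
$m{\left(J,w \right)} = \frac{2 w}{-68 + J}$
$T{\left(-22 \right)} - m{\left(23,51 \right)} = \frac{16 - 22}{2 \left(-22\right)} - 2 \cdot 51 \frac{1}{-68 + 23} = \frac{1}{2} \left(- \frac{1}{22}\right) \left(-6\right) - 2 \cdot 51 \frac{1}{-45} = \frac{3}{22} - 2 \cdot 51 \left(- \frac{1}{45}\right) = \frac{3}{22} - - \frac{34}{15} = \frac{3}{22} + \frac{34}{15} = \frac{793}{330}$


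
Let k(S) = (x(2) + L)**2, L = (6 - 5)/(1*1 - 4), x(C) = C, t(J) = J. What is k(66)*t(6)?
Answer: 50/3 ≈ 16.667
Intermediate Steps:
L = -1/3 (L = 1/(1 - 4) = 1/(-3) = 1*(-1/3) = -1/3 ≈ -0.33333)
k(S) = 25/9 (k(S) = (2 - 1/3)**2 = (5/3)**2 = 25/9)
k(66)*t(6) = (25/9)*6 = 50/3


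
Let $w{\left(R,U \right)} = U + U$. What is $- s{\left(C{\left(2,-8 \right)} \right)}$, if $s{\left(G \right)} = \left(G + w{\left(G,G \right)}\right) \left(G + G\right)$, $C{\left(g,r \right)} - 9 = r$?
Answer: $-6$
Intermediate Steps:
$w{\left(R,U \right)} = 2 U$
$C{\left(g,r \right)} = 9 + r$
$s{\left(G \right)} = 6 G^{2}$ ($s{\left(G \right)} = \left(G + 2 G\right) \left(G + G\right) = 3 G 2 G = 6 G^{2}$)
$- s{\left(C{\left(2,-8 \right)} \right)} = - 6 \left(9 - 8\right)^{2} = - 6 \cdot 1^{2} = - 6 \cdot 1 = \left(-1\right) 6 = -6$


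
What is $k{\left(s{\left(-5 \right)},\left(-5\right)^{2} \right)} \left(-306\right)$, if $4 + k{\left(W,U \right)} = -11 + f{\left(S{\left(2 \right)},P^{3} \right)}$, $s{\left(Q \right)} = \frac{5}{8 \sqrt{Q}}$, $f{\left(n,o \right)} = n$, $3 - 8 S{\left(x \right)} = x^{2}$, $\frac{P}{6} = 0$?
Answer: $\frac{18513}{4} \approx 4628.3$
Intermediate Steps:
$P = 0$ ($P = 6 \cdot 0 = 0$)
$S{\left(x \right)} = \frac{3}{8} - \frac{x^{2}}{8}$
$s{\left(Q \right)} = \frac{5}{8 \sqrt{Q}}$ ($s{\left(Q \right)} = 5 \frac{1}{8 \sqrt{Q}} = \frac{5}{8 \sqrt{Q}}$)
$k{\left(W,U \right)} = - \frac{121}{8}$ ($k{\left(W,U \right)} = -4 - \left(\frac{85}{8} + \frac{1}{2}\right) = -4 + \left(-11 + \left(\frac{3}{8} - \frac{1}{2}\right)\right) = -4 - \frac{89}{8} = - \frac{121}{8}$)
$k{\left(s{\left(-5 \right)},\left(-5\right)^{2} \right)} \left(-306\right) = \left(- \frac{121}{8}\right) \left(-306\right) = \frac{18513}{4}$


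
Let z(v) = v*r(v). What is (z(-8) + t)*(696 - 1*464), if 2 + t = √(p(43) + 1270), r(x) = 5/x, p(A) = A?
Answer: 696 + 232*√1313 ≈ 9102.6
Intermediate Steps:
t = -2 + √1313 (t = -2 + √(43 + 1270) = -2 + √1313 ≈ 34.235)
z(v) = 5 (z(v) = v*(5/v) = 5)
(z(-8) + t)*(696 - 1*464) = (5 + (-2 + √1313))*(696 - 1*464) = (3 + √1313)*(696 - 464) = (3 + √1313)*232 = 696 + 232*√1313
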